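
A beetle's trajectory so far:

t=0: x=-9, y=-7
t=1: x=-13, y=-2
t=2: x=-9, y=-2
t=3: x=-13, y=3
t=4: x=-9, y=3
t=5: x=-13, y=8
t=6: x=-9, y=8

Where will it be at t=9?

x=-13, y=18

Differencing gives (-4,+5), (+4,+0), (-4,+5), (+4,+0), (-4,+5), (+4,+0). This is the pattern (-4,+5), (+4,+0) repeated.
step 7: apply (-4,+5) → x=-13, y=13
step 8: apply (+4,+0) → x=-9, y=13
step 9: apply (-4,+5) → x=-13, y=18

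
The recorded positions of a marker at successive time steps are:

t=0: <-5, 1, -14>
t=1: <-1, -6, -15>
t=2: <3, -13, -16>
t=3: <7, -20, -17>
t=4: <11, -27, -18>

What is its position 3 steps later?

The position changes by <+4, -7, -1> every step.
step 5: <11, -27, -18> + <+4, -7, -1> → <15, -34, -19>
step 6: <15, -34, -19> + <+4, -7, -1> → <19, -41, -20>
step 7: <19, -41, -20> + <+4, -7, -1> → <23, -48, -21>

<23, -48, -21>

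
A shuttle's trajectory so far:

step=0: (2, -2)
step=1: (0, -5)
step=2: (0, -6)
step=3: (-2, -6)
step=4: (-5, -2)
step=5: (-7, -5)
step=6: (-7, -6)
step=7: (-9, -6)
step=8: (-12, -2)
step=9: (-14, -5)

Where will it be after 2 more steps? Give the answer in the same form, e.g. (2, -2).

Differencing gives (-2, -3), (+0, -1), (-2, +0), (-3, +4), (-2, -3), (+0, -1), (-2, +0), (-3, +4), (-2, -3). This is the pattern (-2, -3), (+0, -1), (-2, +0), (-3, +4) repeated.
step 10: apply (+0, -1) → (-14, -6)
step 11: apply (-2, +0) → (-16, -6)

(-16, -6)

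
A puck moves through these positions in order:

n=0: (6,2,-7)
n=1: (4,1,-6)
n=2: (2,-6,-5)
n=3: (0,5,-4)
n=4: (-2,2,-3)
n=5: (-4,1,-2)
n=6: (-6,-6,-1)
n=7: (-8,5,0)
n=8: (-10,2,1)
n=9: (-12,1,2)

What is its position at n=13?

(-20,1,6)

First: linear, -2 per step → -20 at step 13.
Second: cycles through 2, 1, -6, 5 every 4 steps. Step 13 lands at position 1 of the cycle → 1.
Third: linear, +1 per step → 6 at step 13.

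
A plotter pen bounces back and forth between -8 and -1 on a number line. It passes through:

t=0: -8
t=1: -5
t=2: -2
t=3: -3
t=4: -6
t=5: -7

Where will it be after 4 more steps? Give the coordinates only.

The value travels 3 per step and bounces off the walls at -8 and -1.
  step 6: -7 → -4
  step 7: -4 → -1
  step 8: -1 → -4
  step 9: -4 → -7

-7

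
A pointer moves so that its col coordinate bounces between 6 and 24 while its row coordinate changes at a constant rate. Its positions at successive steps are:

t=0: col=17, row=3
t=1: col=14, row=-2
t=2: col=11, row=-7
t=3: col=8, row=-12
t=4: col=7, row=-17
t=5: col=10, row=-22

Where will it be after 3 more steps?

col=19, row=-37

The col coordinate travels 3 per step and bounces off the walls at 6 and 24.
  step 6: 10 → 13
  step 7: 13 → 16
  step 8: 16 → 19
The row coordinate changes by -5 each step: at step 8 it is -37.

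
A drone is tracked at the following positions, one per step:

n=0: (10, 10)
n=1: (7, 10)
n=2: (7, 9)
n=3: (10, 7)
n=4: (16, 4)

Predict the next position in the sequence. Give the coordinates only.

(25, 0)

Successive displacements: (-3, +0), (+0, -1), (+3, -2), (+6, -3) — each changes by (+3, -1).
step 5: (16, 4) + (+9, -4) → (25, 0)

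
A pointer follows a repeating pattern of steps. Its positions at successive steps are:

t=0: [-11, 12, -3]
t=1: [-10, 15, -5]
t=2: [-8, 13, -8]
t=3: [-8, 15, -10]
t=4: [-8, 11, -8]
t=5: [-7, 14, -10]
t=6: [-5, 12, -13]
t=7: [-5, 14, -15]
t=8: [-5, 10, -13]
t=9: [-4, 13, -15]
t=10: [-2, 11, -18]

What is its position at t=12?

[-2, 9, -18]

Differencing gives [+1, +3, -2], [+2, -2, -3], [+0, +2, -2], [+0, -4, +2], [+1, +3, -2], [+2, -2, -3], [+0, +2, -2], [+0, -4, +2], [+1, +3, -2], [+2, -2, -3]. This is the pattern [+1, +3, -2], [+2, -2, -3], [+0, +2, -2], [+0, -4, +2] repeated.
step 11: apply [+0, +2, -2] → [-2, 13, -20]
step 12: apply [+0, -4, +2] → [-2, 9, -18]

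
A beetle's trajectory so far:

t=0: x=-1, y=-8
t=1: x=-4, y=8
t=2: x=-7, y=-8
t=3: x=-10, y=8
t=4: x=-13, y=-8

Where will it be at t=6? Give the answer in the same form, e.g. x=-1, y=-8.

X: linear, -3 per step → -19 at step 6.
Y: cycles through -8, 8 every 2 steps. Step 6 lands at position 0 of the cycle → -8.

x=-19, y=-8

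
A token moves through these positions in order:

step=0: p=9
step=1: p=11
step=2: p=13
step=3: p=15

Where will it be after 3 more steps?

p=21

The position changes by +2 every step.
step 4: 15 + 2 → p=17
step 5: 17 + 2 → p=19
step 6: 19 + 2 → p=21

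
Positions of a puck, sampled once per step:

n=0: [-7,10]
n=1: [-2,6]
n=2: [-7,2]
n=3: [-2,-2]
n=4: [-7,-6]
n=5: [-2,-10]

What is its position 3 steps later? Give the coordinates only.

[-7,-22]

The first coordinate repeats the cycle [-7, -2] with period 2; step 8 mod 2 = 0, giving -7.
The second coordinate changes by -4 each step, so at step 8 it is 10 + 8·(-4) = -22.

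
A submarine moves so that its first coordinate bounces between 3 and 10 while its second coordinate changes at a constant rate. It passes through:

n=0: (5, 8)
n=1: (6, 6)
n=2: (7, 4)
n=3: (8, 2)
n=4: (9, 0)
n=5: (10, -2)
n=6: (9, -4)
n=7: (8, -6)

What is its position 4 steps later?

(4, -14)

The first coordinate reflects between 3 and 10, moving 1 per step.
  step 8: 8 → 7
  step 9: 7 → 6
  step 10: 6 → 5
  step 11: 5 → 4
The second coordinate changes by -2 each step: at step 11 it is -14.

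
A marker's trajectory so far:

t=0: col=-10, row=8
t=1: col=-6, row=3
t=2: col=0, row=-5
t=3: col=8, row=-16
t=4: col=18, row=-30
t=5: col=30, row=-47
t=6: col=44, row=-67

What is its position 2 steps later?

col=78, row=-116

Taking differences between consecutive positions: (+4,-5), (+6,-8), (+8,-11), (+10,-14), (+12,-17), (+14,-20). These grow by (+2,-3) each step.
step 7: col=44, row=-67 + (+16,-23) → col=60, row=-90
step 8: col=60, row=-90 + (+18,-26) → col=78, row=-116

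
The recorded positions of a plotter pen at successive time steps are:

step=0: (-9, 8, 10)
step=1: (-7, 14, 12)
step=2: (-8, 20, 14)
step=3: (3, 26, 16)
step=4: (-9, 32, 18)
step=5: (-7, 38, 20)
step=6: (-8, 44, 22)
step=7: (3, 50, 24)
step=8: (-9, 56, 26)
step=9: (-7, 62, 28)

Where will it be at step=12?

The first coordinate repeats the cycle [-9, -7, -8, 3] with period 4; step 12 mod 4 = 0, giving -9.
The second coordinate changes by +6 each step, so at step 12 it is 8 + 12·(6) = 80.
The third coordinate changes by +2 each step, so at step 12 it is 10 + 12·(2) = 34.

(-9, 80, 34)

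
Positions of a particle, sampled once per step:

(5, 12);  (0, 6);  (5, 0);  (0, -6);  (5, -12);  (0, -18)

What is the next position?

First: cycles through 5, 0 every 2 steps. Step 6 lands at position 0 of the cycle → 5.
Second: linear, -6 per step → -24 at step 6.

(5, -24)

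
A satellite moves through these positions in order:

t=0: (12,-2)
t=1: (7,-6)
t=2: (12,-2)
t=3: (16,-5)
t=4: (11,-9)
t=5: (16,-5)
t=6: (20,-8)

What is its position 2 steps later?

(20,-8)

The moves between consecutive positions are (-5,-4), (+5,+4), (+4,-3), (-5,-4), (+5,+4), (+4,-3); they repeat the 3-cycle [(-5,-4), (+5,+4), (+4,-3)].
step 7: apply (-5,-4) → (15,-12)
step 8: apply (+5,+4) → (20,-8)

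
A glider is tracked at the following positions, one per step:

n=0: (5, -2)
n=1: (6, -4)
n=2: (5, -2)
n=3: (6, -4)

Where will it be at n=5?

Consecutive displacements (+1, -2), (-1, +2), (+1, -2) scale by a factor of -1 each step.
step 4: (6, -4) + (-1, +2) → (5, -2)
step 5: (5, -2) + (+1, -2) → (6, -4)

(6, -4)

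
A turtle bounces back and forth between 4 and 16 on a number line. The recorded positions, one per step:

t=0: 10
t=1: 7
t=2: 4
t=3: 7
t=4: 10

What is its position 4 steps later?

10

The value travels 3 per step and bounces off the walls at 4 and 16.
  step 5: 10 → 13
  step 6: 13 → 16
  step 7: 16 → 13
  step 8: 13 → 10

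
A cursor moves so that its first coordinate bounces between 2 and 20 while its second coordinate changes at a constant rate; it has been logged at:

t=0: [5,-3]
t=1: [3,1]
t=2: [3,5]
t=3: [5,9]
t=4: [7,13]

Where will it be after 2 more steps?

[11,21]

The first coordinate travels 2 per step and bounces off the walls at 2 and 20.
  step 5: 7 → 9
  step 6: 9 → 11
The second coordinate changes by +4 each step: at step 6 it is 21.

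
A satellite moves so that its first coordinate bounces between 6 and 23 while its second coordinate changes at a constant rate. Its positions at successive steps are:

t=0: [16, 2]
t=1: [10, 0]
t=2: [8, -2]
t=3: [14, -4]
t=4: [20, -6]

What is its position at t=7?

The first coordinate reflects between 6 and 23, moving 6 per step.
  step 5: 20 → 20
  step 6: 20 → 14
  step 7: 14 → 8
The second coordinate changes by -2 each step: at step 7 it is -12.

[8, -12]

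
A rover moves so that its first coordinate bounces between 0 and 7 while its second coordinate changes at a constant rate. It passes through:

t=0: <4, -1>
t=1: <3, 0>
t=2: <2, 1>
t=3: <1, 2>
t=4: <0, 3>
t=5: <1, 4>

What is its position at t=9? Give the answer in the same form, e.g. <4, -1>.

<5, 8>

The first coordinate travels 1 per step and bounces off the walls at 0 and 7.
  step 6: 1 → 2
  step 7: 2 → 3
  step 8: 3 → 4
  step 9: 4 → 5
The second coordinate changes by +1 each step: at step 9 it is 8.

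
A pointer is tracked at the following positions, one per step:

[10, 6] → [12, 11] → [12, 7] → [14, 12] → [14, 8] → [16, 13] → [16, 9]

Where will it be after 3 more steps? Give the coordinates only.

The moves between consecutive positions are [+2, +5], [+0, -4], [+2, +5], [+0, -4], [+2, +5], [+0, -4]; they repeat the 2-cycle [[+2, +5], [+0, -4]].
step 7: apply [+2, +5] → [18, 14]
step 8: apply [+0, -4] → [18, 10]
step 9: apply [+2, +5] → [20, 15]

[20, 15]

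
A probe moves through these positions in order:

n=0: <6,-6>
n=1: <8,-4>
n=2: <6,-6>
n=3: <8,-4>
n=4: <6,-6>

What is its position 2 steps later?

<6,-6>

Consecutive displacements <+2,+2>, <-2,-2>, <+2,+2>, <-2,-2> scale by a factor of -1 each step.
step 5: <6,-6> + <+2,+2> → <8,-4>
step 6: <8,-4> + <-2,-2> → <6,-6>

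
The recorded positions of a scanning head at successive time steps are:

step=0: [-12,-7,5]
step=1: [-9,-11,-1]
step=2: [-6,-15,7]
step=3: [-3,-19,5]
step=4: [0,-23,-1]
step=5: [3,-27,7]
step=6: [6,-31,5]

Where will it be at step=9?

First: linear, +3 per step → 15 at step 9.
Second: linear, -4 per step → -43 at step 9.
Third: cycles through 5, -1, 7 every 3 steps. Step 9 lands at position 0 of the cycle → 5.

[15,-43,5]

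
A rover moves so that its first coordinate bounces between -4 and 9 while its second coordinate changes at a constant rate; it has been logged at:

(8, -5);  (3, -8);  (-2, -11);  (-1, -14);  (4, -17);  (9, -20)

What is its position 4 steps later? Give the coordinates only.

The first coordinate reflects between -4 and 9, moving 5 per step.
  step 6: 9 → 4
  step 7: 4 → -1
  step 8: -1 → -2
  step 9: -2 → 3
The second coordinate changes by -3 each step: at step 9 it is -32.

(3, -32)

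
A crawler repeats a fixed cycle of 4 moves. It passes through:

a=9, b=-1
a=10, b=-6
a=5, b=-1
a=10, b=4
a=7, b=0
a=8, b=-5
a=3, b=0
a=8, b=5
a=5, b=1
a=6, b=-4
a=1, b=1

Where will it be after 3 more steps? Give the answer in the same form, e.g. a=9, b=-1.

a=4, b=-3

The moves between consecutive positions are (+1, -5), (-5, +5), (+5, +5), (-3, -4), (+1, -5), (-5, +5), (+5, +5), (-3, -4), (+1, -5), (-5, +5); they repeat the 4-cycle [(+1, -5), (-5, +5), (+5, +5), (-3, -4)].
step 11: apply (+5, +5) → a=6, b=6
step 12: apply (-3, -4) → a=3, b=2
step 13: apply (+1, -5) → a=4, b=-3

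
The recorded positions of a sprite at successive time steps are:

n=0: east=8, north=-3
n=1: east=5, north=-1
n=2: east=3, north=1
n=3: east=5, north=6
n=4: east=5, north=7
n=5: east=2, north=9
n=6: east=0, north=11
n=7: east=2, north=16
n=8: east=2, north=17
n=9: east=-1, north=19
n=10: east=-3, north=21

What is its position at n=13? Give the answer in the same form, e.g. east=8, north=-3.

east=-4, north=29

The moves between consecutive positions are (-3, +2), (-2, +2), (+2, +5), (+0, +1), (-3, +2), (-2, +2), (+2, +5), (+0, +1), (-3, +2), (-2, +2); they repeat the 4-cycle [(-3, +2), (-2, +2), (+2, +5), (+0, +1)].
step 11: apply (+2, +5) → east=-1, north=26
step 12: apply (+0, +1) → east=-1, north=27
step 13: apply (-3, +2) → east=-4, north=29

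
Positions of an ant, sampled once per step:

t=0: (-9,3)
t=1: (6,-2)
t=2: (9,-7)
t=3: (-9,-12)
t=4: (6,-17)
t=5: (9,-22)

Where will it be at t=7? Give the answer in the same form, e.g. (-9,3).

(6,-32)

First: cycles through -9, 6, 9 every 3 steps. Step 7 lands at position 1 of the cycle → 6.
Second: linear, -5 per step → -32 at step 7.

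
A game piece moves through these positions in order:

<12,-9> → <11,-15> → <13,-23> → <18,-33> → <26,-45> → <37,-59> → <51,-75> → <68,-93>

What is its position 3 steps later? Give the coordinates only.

First differences are <-1,-6>, <+2,-8>, <+5,-10>, <+8,-12>, <+11,-14>, <+14,-16>, <+17,-18>; their common second difference is <+3,-2> (constant acceleration).
step 8: <68,-93> + <+20,-20> → <88,-113>
step 9: <88,-113> + <+23,-22> → <111,-135>
step 10: <111,-135> + <+26,-24> → <137,-159>

<137,-159>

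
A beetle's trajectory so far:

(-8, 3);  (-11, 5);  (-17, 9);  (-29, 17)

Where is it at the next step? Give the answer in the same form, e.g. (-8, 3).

(-53, 33)

Consecutive displacements (-3, +2), (-6, +4), (-12, +8) scale by a factor of 2 each step.
step 4: (-29, 17) + (-24, +16) → (-53, 33)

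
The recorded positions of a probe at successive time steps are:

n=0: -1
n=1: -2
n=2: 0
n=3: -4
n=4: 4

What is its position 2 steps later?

20

Consecutive displacements -1, +2, -4, +8 scale by a factor of -2 each step.
step 5: 4 − 16 → -12
step 6: -12 + 32 → 20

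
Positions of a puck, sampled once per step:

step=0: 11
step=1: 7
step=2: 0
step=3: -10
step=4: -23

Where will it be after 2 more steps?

-58

Successive displacements: -4, -7, -10, -13 — each changes by -3.
step 5: -23 − 16 → -39
step 6: -39 − 19 → -58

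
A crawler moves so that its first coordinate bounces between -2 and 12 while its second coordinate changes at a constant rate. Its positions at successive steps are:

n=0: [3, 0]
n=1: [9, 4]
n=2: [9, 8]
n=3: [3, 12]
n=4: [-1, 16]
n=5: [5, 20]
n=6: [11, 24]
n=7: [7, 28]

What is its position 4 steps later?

[11, 44]

The first coordinate reflects between -2 and 12, moving 6 per step.
  step 8: 7 → 1
  step 9: 1 → 1
  step 10: 1 → 7
  step 11: 7 → 11
The second coordinate changes by +4 each step: at step 11 it is 44.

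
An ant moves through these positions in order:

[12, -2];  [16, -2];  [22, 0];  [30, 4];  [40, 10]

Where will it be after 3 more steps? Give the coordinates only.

Taking differences between consecutive positions: [+4, +0], [+6, +2], [+8, +4], [+10, +6]. These grow by [+2, +2] each step.
step 5: [40, 10] + [+12, +8] → [52, 18]
step 6: [52, 18] + [+14, +10] → [66, 28]
step 7: [66, 28] + [+16, +12] → [82, 40]

[82, 40]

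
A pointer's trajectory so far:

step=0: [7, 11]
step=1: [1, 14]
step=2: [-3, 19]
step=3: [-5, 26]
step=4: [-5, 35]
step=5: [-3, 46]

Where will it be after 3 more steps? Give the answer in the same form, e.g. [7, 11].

Successive displacements: [-6, +3], [-4, +5], [-2, +7], [+0, +9], [+2, +11] — each changes by [+2, +2].
step 6: [-3, 46] + [+4, +13] → [1, 59]
step 7: [1, 59] + [+6, +15] → [7, 74]
step 8: [7, 74] + [+8, +17] → [15, 91]

[15, 91]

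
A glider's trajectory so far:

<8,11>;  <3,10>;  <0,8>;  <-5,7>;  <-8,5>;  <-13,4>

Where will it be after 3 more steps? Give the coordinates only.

The moves between consecutive positions are <-5,-1>, <-3,-2>, <-5,-1>, <-3,-2>, <-5,-1>; they repeat the 2-cycle [<-5,-1>, <-3,-2>].
step 6: apply <-3,-2> → <-16,2>
step 7: apply <-5,-1> → <-21,1>
step 8: apply <-3,-2> → <-24,-1>

<-24,-1>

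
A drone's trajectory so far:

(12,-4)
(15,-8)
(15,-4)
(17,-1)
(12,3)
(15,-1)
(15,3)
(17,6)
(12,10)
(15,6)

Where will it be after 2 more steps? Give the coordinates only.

Step-to-step displacements: (+3,-4), (+0,+4), (+2,+3), (-5,+4), (+3,-4), (+0,+4), (+2,+3), (-5,+4), (+3,-4) — a repeating cycle of length 4.
step 10: apply (+0,+4) → (15,10)
step 11: apply (+2,+3) → (17,13)

(17,13)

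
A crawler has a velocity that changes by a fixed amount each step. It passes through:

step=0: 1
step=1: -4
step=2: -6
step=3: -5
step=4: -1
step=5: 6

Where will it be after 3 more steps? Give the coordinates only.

Taking differences between consecutive positions: -5, -2, +1, +4, +7. These grow by +3 each step.
step 6: 6 + 10 → 16
step 7: 16 + 13 → 29
step 8: 29 + 16 → 45

45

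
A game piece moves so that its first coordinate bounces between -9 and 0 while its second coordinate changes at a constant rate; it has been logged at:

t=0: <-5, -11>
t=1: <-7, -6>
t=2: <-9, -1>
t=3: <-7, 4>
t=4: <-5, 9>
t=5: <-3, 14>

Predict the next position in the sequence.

<-1, 19>

The first coordinate reflects between -9 and 0, moving 2 per step.
  step 6: -3 → -1
The second coordinate changes by +5 each step: at step 6 it is 19.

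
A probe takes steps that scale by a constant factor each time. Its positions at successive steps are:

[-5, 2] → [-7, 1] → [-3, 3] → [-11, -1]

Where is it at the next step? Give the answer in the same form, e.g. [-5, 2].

[5, 7]

Step-to-step displacements: [-2, -1], [+4, +2], [-8, -4]; each is -2× the previous.
step 4: [-11, -1] + [+16, +8] → [5, 7]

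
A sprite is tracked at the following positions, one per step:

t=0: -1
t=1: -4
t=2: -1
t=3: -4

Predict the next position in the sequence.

Consecutive displacements -3, +3, -3 scale by a factor of -1 each step.
step 4: -4 + 3 → -1

-1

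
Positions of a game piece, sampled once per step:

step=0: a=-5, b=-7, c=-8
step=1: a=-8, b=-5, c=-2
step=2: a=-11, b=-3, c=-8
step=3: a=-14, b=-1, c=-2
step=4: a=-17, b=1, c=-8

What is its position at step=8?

A: linear, -3 per step → -29 at step 8.
B: linear, +2 per step → 9 at step 8.
C: cycles through -8, -2 every 2 steps. Step 8 lands at position 0 of the cycle → -8.

a=-29, b=9, c=-8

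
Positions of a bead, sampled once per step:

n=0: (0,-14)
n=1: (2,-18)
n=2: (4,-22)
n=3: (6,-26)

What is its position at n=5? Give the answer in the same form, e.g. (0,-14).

(10,-34)

Each step adds (+2,-4) to the position.
step 4: (6,-26) + (+2,-4) → (8,-30)
step 5: (8,-30) + (+2,-4) → (10,-34)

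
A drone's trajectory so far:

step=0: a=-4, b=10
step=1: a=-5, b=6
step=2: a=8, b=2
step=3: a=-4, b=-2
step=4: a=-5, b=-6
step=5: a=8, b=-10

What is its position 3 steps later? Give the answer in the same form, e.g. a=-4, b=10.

The a coordinate repeats the cycle [-4, -5, 8] with period 3; step 8 mod 3 = 2, giving 8.
The b coordinate changes by -4 each step, so at step 8 it is 10 + 8·(-4) = -22.

a=8, b=-22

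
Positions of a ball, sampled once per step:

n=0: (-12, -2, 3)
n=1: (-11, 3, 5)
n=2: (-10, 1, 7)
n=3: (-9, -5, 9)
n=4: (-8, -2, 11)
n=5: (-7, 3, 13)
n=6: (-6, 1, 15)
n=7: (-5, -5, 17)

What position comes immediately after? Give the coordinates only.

First: linear, +1 per step → -4 at step 8.
Second: cycles through -2, 3, 1, -5 every 4 steps. Step 8 lands at position 0 of the cycle → -2.
Third: linear, +2 per step → 19 at step 8.

(-4, -2, 19)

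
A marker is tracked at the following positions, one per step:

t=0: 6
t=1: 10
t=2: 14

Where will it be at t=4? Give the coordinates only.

22

The position changes by +4 every step.
step 3: 14 + 4 → 18
step 4: 18 + 4 → 22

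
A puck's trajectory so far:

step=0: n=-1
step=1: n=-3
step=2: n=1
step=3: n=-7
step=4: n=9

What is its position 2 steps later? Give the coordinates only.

n=41

Consecutive displacements -2, +4, -8, +16 scale by a factor of -2 each step.
step 5: 9 − 32 → n=-23
step 6: -23 + 64 → n=41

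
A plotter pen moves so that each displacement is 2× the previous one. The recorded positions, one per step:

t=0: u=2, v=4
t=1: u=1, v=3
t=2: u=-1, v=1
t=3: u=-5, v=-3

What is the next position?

u=-13, v=-11

The jumps are (-1, -1), (-2, -2), (-4, -4) — a geometric progression with ratio 2.
step 4: u=-5, v=-3 + (-8, -8) → u=-13, v=-11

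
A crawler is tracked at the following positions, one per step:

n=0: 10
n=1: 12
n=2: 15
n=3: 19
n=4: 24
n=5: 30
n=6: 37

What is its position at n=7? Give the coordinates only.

45

First differences are +2, +3, +4, +5, +6, +7; their common second difference is +1 (constant acceleration).
step 7: 37 + 8 → 45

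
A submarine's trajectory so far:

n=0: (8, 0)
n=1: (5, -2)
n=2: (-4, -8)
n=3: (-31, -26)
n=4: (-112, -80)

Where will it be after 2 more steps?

(-1084, -728)

Consecutive displacements (-3, -2), (-9, -6), (-27, -18), (-81, -54) scale by a factor of 3 each step.
step 5: (-112, -80) + (-243, -162) → (-355, -242)
step 6: (-355, -242) + (-729, -486) → (-1084, -728)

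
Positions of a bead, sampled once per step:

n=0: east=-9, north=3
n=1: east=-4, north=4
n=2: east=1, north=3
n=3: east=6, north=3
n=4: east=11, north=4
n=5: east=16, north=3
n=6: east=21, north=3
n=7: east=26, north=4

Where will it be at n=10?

east=41, north=4

East: linear, +5 per step → 41 at step 10.
North: cycles through 3, 4, 3 every 3 steps. Step 10 lands at position 1 of the cycle → 4.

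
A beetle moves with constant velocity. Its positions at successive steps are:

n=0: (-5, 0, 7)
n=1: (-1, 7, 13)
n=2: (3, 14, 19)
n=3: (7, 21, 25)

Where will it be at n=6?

(19, 42, 43)

Constant displacement of (+4, +7, +6) per step.
step 4: (7, 21, 25) + (+4, +7, +6) → (11, 28, 31)
step 5: (11, 28, 31) + (+4, +7, +6) → (15, 35, 37)
step 6: (15, 35, 37) + (+4, +7, +6) → (19, 42, 43)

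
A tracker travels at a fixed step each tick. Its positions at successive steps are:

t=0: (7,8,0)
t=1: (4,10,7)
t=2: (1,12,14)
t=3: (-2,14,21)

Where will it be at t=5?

Constant displacement of (-3,+2,+7) per step.
step 4: (-2,14,21) + (-3,+2,+7) → (-5,16,28)
step 5: (-5,16,28) + (-3,+2,+7) → (-8,18,35)

(-8,18,35)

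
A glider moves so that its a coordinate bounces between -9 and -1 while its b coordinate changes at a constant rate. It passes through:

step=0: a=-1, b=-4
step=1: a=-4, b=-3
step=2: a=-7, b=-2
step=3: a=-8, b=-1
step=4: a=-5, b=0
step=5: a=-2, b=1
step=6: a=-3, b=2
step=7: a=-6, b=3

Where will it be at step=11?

a=-2, b=7

The a coordinate reflects between -9 and -1, moving 3 per step.
  step 8: -6 → -9
  step 9: -9 → -6
  step 10: -6 → -3
  step 11: -3 → -2
The b coordinate changes by +1 each step: at step 11 it is 7.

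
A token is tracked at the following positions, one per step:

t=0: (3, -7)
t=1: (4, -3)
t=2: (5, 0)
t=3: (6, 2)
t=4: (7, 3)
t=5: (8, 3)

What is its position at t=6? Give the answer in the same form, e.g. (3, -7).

(9, 2)

First differences are (+1, +4), (+1, +3), (+1, +2), (+1, +1), (+1, +0); their common second difference is (+0, -1) (constant acceleration).
step 6: (8, 3) + (+1, -1) → (9, 2)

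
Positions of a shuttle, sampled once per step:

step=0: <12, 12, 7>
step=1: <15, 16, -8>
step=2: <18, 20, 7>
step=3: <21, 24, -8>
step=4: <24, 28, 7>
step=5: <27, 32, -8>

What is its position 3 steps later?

<36, 44, 7>

First: linear, +3 per step → 36 at step 8.
Second: linear, +4 per step → 44 at step 8.
Third: cycles through 7, -8 every 2 steps. Step 8 lands at position 0 of the cycle → 7.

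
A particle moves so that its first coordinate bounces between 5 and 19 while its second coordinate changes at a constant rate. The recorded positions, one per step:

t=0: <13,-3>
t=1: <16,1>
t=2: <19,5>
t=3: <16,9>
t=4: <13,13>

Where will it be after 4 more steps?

<9,29>

The first coordinate travels 3 per step and bounces off the walls at 5 and 19.
  step 5: 13 → 10
  step 6: 10 → 7
  step 7: 7 → 6
  step 8: 6 → 9
The second coordinate changes by +4 each step: at step 8 it is 29.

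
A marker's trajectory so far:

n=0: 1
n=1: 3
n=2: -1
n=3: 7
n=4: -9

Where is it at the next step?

23

Step-to-step displacements: +2, -4, +8, -16; each is -2× the previous.
step 5: -9 + 32 → 23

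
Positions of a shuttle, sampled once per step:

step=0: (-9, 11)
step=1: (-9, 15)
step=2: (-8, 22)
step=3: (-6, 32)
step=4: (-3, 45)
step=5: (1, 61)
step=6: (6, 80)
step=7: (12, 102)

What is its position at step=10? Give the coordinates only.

(36, 186)

Taking differences between consecutive positions: (+0, +4), (+1, +7), (+2, +10), (+3, +13), (+4, +16), (+5, +19), (+6, +22). These grow by (+1, +3) each step.
step 8: (12, 102) + (+7, +25) → (19, 127)
step 9: (19, 127) + (+8, +28) → (27, 155)
step 10: (27, 155) + (+9, +31) → (36, 186)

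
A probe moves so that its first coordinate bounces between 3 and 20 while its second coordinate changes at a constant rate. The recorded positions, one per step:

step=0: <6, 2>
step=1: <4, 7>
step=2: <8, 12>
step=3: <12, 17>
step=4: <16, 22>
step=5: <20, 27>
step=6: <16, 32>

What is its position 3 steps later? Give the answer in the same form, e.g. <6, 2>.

<4, 47>

The first coordinate reflects between 3 and 20, moving 4 per step.
  step 7: 16 → 12
  step 8: 12 → 8
  step 9: 8 → 4
The second coordinate changes by +5 each step: at step 9 it is 47.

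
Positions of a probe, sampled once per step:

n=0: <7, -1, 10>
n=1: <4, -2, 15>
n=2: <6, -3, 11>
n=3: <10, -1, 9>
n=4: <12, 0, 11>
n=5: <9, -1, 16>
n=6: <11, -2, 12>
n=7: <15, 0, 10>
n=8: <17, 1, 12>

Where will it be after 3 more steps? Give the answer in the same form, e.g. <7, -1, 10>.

The moves between consecutive positions are <-3, -1, +5>, <+2, -1, -4>, <+4, +2, -2>, <+2, +1, +2>, <-3, -1, +5>, <+2, -1, -4>, <+4, +2, -2>, <+2, +1, +2>; they repeat the 4-cycle [<-3, -1, +5>, <+2, -1, -4>, <+4, +2, -2>, <+2, +1, +2>].
step 9: apply <-3, -1, +5> → <14, 0, 17>
step 10: apply <+2, -1, -4> → <16, -1, 13>
step 11: apply <+4, +2, -2> → <20, 1, 11>

<20, 1, 11>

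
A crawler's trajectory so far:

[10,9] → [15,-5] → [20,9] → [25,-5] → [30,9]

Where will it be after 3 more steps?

[45,-5]

First: linear, +5 per step → 45 at step 7.
Second: cycles through 9, -5 every 2 steps. Step 7 lands at position 1 of the cycle → -5.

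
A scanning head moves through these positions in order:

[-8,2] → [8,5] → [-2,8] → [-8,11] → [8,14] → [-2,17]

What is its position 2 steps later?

[8,23]

The first coordinate repeats the cycle [-8, 8, -2] with period 3; step 7 mod 3 = 1, giving 8.
The second coordinate changes by +3 each step, so at step 7 it is 2 + 7·(3) = 23.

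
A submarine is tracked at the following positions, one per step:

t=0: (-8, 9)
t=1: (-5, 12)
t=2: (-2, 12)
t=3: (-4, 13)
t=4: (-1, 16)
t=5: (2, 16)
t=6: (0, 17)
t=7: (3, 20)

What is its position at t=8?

(6, 20)

The moves between consecutive positions are (+3, +3), (+3, +0), (-2, +1), (+3, +3), (+3, +0), (-2, +1), (+3, +3); they repeat the 3-cycle [(+3, +3), (+3, +0), (-2, +1)].
step 8: apply (+3, +0) → (6, 20)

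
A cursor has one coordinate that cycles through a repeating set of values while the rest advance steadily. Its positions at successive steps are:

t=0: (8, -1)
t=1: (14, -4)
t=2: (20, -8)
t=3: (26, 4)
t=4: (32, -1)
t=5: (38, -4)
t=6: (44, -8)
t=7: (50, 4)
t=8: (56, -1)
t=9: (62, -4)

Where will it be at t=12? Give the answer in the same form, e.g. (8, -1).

The first coordinate changes by +6 each step, so at step 12 it is 8 + 12·(6) = 80.
The second coordinate repeats the cycle [-1, -4, -8, 4] with period 4; step 12 mod 4 = 0, giving -1.

(80, -1)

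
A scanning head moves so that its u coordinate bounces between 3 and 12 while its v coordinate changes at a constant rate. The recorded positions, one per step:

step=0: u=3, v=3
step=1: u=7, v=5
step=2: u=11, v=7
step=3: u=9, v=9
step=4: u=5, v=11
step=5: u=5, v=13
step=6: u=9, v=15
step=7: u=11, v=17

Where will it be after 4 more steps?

u=11, v=25

The u coordinate travels 4 per step and bounces off the walls at 3 and 12.
  step 8: 11 → 7
  step 9: 7 → 3
  step 10: 3 → 7
  step 11: 7 → 11
The v coordinate changes by +2 each step: at step 11 it is 25.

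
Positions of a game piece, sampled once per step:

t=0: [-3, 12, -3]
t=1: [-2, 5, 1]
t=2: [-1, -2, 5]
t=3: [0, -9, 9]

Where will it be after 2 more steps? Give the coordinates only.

Each step adds [+1, -7, +4] to the position.
step 4: [0, -9, 9] + [+1, -7, +4] → [1, -16, 13]
step 5: [1, -16, 13] + [+1, -7, +4] → [2, -23, 17]

[2, -23, 17]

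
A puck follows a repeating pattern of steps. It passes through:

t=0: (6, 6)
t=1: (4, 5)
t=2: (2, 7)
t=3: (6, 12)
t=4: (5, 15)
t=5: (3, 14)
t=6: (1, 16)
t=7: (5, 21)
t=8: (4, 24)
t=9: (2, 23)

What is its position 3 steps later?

(3, 33)

The moves between consecutive positions are (-2, -1), (-2, +2), (+4, +5), (-1, +3), (-2, -1), (-2, +2), (+4, +5), (-1, +3), (-2, -1); they repeat the 4-cycle [(-2, -1), (-2, +2), (+4, +5), (-1, +3)].
step 10: apply (-2, +2) → (0, 25)
step 11: apply (+4, +5) → (4, 30)
step 12: apply (-1, +3) → (3, 33)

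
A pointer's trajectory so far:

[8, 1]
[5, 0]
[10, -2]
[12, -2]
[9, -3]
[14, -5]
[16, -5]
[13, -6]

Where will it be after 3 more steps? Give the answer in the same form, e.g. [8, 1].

[17, -9]

Differencing gives [-3, -1], [+5, -2], [+2, +0], [-3, -1], [+5, -2], [+2, +0], [-3, -1]. This is the pattern [-3, -1], [+5, -2], [+2, +0] repeated.
step 8: apply [+5, -2] → [18, -8]
step 9: apply [+2, +0] → [20, -8]
step 10: apply [-3, -1] → [17, -9]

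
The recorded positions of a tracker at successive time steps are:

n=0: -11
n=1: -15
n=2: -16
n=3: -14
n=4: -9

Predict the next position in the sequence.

-1

Taking differences between consecutive positions: -4, -1, +2, +5. These grow by +3 each step.
step 5: -9 + 8 → -1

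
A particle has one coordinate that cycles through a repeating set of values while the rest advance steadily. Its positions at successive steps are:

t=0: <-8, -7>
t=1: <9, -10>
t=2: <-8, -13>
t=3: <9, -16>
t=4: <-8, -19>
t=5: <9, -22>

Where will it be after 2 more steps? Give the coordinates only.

<9, -28>

First: cycles through -8, 9 every 2 steps. Step 7 lands at position 1 of the cycle → 9.
Second: linear, -3 per step → -28 at step 7.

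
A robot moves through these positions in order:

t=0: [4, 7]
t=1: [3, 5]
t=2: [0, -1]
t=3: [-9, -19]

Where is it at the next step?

[-36, -73]

The jumps are [-1, -2], [-3, -6], [-9, -18] — a geometric progression with ratio 3.
step 4: [-9, -19] + [-27, -54] → [-36, -73]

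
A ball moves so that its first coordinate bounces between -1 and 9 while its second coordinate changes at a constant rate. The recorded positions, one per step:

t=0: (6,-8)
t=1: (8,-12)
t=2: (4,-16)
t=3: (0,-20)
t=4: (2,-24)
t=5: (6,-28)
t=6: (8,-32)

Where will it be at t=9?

(2,-44)

The first coordinate travels 4 per step and bounces off the walls at -1 and 9.
  step 7: 8 → 4
  step 8: 4 → 0
  step 9: 0 → 2
The second coordinate changes by -4 each step: at step 9 it is -44.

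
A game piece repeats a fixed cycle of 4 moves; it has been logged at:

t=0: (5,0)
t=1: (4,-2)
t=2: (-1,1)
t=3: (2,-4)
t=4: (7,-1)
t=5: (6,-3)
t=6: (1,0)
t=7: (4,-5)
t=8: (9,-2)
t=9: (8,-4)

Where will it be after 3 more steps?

Differencing gives (-1,-2), (-5,+3), (+3,-5), (+5,+3), (-1,-2), (-5,+3), (+3,-5), (+5,+3), (-1,-2). This is the pattern (-1,-2), (-5,+3), (+3,-5), (+5,+3) repeated.
step 10: apply (-5,+3) → (3,-1)
step 11: apply (+3,-5) → (6,-6)
step 12: apply (+5,+3) → (11,-3)

(11,-3)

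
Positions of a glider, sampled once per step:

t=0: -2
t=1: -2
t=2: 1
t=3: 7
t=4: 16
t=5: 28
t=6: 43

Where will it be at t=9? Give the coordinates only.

106

Successive displacements: +0, +3, +6, +9, +12, +15 — each changes by +3.
step 7: 43 + 18 → 61
step 8: 61 + 21 → 82
step 9: 82 + 24 → 106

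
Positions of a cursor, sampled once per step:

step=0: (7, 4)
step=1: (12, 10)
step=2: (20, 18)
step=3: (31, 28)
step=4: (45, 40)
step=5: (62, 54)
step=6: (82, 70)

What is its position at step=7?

(105, 88)

Successive displacements: (+5, +6), (+8, +8), (+11, +10), (+14, +12), (+17, +14), (+20, +16) — each changes by (+3, +2).
step 7: (82, 70) + (+23, +18) → (105, 88)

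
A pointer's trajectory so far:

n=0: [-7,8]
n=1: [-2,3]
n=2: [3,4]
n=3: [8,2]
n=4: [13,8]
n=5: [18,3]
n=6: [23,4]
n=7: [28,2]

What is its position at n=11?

The first coordinate changes by +5 each step, so at step 11 it is -7 + 11·(5) = 48.
The second coordinate repeats the cycle [8, 3, 4, 2] with period 4; step 11 mod 4 = 3, giving 2.

[48,2]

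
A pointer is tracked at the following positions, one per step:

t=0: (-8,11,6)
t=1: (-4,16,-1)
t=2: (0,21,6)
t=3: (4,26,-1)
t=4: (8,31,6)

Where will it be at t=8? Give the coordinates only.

(24,51,6)

The first coordinate changes by +4 each step, so at step 8 it is -8 + 8·(4) = 24.
The second coordinate changes by +5 each step, so at step 8 it is 11 + 8·(5) = 51.
The third coordinate repeats the cycle [6, -1] with period 2; step 8 mod 2 = 0, giving 6.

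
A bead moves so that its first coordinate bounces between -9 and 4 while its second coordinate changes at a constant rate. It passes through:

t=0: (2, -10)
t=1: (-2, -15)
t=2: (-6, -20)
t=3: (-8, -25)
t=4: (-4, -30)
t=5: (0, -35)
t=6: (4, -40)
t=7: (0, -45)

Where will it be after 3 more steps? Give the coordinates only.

(-6, -60)

The first coordinate travels 4 per step and bounces off the walls at -9 and 4.
  step 8: 0 → -4
  step 9: -4 → -8
  step 10: -8 → -6
The second coordinate changes by -5 each step: at step 10 it is -60.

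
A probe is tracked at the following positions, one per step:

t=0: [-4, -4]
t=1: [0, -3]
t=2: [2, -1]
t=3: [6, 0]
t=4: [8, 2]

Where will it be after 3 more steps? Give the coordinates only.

[18, 6]

Differencing gives [+4, +1], [+2, +2], [+4, +1], [+2, +2]. This is the pattern [+4, +1], [+2, +2] repeated.
step 5: apply [+4, +1] → [12, 3]
step 6: apply [+2, +2] → [14, 5]
step 7: apply [+4, +1] → [18, 6]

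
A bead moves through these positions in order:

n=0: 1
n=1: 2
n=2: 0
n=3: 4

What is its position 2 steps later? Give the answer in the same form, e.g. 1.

12

Step-to-step displacements: +1, -2, +4; each is -2× the previous.
step 4: 4 − 8 → -4
step 5: -4 + 16 → 12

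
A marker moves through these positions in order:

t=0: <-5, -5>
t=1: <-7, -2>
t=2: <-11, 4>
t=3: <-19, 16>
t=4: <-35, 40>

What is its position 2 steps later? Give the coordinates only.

<-131, 184>

The jumps are <-2, +3>, <-4, +6>, <-8, +12>, <-16, +24> — a geometric progression with ratio 2.
step 5: <-35, 40> + <-32, +48> → <-67, 88>
step 6: <-67, 88> + <-64, +96> → <-131, 184>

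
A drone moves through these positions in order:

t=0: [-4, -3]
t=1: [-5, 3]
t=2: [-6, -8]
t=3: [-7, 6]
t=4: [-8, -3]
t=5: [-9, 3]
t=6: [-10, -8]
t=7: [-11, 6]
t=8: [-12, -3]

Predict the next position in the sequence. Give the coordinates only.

First: linear, -1 per step → -13 at step 9.
Second: cycles through -3, 3, -8, 6 every 4 steps. Step 9 lands at position 1 of the cycle → 3.

[-13, 3]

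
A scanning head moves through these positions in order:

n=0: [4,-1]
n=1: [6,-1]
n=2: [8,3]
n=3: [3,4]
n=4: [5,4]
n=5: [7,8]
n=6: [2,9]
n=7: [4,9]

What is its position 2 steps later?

The moves between consecutive positions are [+2,+0], [+2,+4], [-5,+1], [+2,+0], [+2,+4], [-5,+1], [+2,+0]; they repeat the 3-cycle [[+2,+0], [+2,+4], [-5,+1]].
step 8: apply [+2,+4] → [6,13]
step 9: apply [-5,+1] → [1,14]

[1,14]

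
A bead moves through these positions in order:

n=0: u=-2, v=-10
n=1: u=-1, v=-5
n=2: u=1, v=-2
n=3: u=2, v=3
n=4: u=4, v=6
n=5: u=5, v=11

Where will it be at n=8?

u=10, v=22

Differencing gives (+1, +5), (+2, +3), (+1, +5), (+2, +3), (+1, +5). This is the pattern (+1, +5), (+2, +3) repeated.
step 6: apply (+2, +3) → u=7, v=14
step 7: apply (+1, +5) → u=8, v=19
step 8: apply (+2, +3) → u=10, v=22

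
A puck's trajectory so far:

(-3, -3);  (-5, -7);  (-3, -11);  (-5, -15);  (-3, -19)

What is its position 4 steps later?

The first coordinate repeats the cycle [-3, -5] with period 2; step 8 mod 2 = 0, giving -3.
The second coordinate changes by -4 each step, so at step 8 it is -3 + 8·(-4) = -35.

(-3, -35)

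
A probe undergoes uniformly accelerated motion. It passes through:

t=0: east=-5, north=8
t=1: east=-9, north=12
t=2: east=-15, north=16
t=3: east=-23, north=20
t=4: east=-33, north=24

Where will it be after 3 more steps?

east=-75, north=36

Successive displacements: (-4, +4), (-6, +4), (-8, +4), (-10, +4) — each changes by (-2, +0).
step 5: east=-33, north=24 + (-12, +4) → east=-45, north=28
step 6: east=-45, north=28 + (-14, +4) → east=-59, north=32
step 7: east=-59, north=32 + (-16, +4) → east=-75, north=36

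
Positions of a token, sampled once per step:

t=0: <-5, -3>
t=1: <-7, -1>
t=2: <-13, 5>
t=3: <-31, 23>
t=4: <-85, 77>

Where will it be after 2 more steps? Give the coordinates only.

Step-to-step displacements: <-2, +2>, <-6, +6>, <-18, +18>, <-54, +54>; each is 3× the previous.
step 5: <-85, 77> + <-162, +162> → <-247, 239>
step 6: <-247, 239> + <-486, +486> → <-733, 725>

<-733, 725>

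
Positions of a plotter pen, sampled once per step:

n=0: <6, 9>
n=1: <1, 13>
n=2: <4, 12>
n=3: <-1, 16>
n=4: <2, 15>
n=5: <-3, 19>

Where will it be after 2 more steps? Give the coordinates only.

The moves between consecutive positions are <-5, +4>, <+3, -1>, <-5, +4>, <+3, -1>, <-5, +4>; they repeat the 2-cycle [<-5, +4>, <+3, -1>].
step 6: apply <+3, -1> → <0, 18>
step 7: apply <-5, +4> → <-5, 22>

<-5, 22>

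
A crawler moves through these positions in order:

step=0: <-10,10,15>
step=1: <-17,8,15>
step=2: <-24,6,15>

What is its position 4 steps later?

Constant displacement of <-7,-2,+0> per step.
step 3: <-24,6,15> + <-7,-2,+0> → <-31,4,15>
step 4: <-31,4,15> + <-7,-2,+0> → <-38,2,15>
step 5: <-38,2,15> + <-7,-2,+0> → <-45,0,15>
step 6: <-45,0,15> + <-7,-2,+0> → <-52,-2,15>

<-52,-2,15>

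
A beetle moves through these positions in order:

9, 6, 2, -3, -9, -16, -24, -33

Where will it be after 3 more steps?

-66

Successive displacements: -3, -4, -5, -6, -7, -8, -9 — each changes by -1.
step 8: -33 − 10 → -43
step 9: -43 − 11 → -54
step 10: -54 − 12 → -66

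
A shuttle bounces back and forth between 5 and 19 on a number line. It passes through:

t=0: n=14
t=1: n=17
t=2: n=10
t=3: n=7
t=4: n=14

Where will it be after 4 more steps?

The value reflects between 5 and 19, moving 7 per step.
  step 5: 14 → 17
  step 6: 17 → 10
  step 7: 10 → 7
  step 8: 7 → 14

n=14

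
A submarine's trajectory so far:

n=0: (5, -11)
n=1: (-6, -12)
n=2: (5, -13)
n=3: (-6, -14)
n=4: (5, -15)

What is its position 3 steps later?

First: cycles through 5, -6 every 2 steps. Step 7 lands at position 1 of the cycle → -6.
Second: linear, -1 per step → -18 at step 7.

(-6, -18)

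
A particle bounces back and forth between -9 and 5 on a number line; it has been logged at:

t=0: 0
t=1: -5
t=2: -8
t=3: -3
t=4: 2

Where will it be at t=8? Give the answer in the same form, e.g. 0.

-6

The value travels 5 per step and bounces off the walls at -9 and 5.
  step 5: 2 → 3
  step 6: 3 → -2
  step 7: -2 → -7
  step 8: -7 → -6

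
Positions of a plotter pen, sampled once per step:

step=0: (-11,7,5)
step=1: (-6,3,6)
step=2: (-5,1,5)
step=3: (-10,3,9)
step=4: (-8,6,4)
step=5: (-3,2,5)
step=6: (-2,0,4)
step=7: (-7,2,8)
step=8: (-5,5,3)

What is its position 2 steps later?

Step-to-step displacements: (+5,-4,+1), (+1,-2,-1), (-5,+2,+4), (+2,+3,-5), (+5,-4,+1), (+1,-2,-1), (-5,+2,+4), (+2,+3,-5) — a repeating cycle of length 4.
step 9: apply (+5,-4,+1) → (0,1,4)
step 10: apply (+1,-2,-1) → (1,-1,3)

(1,-1,3)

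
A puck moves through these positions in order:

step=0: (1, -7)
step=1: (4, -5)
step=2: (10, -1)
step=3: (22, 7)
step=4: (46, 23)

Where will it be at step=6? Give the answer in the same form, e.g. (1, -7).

Consecutive displacements (+3, +2), (+6, +4), (+12, +8), (+24, +16) scale by a factor of 2 each step.
step 5: (46, 23) + (+48, +32) → (94, 55)
step 6: (94, 55) + (+96, +64) → (190, 119)

(190, 119)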